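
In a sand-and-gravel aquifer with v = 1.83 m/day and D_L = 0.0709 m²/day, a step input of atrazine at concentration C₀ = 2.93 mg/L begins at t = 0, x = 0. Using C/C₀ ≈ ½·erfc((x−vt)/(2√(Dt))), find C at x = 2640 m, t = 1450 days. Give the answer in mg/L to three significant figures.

For a continuous step input, C/C₀ ≈ ½·erfc((x−vt)/(2√(Dt))).
vt = 1.83 × 1450 = 2653.5 m and 2√(Dt) = 2√(0.0709 × 1450) = 20.28 m.
Argument (x−vt)/(2√(Dt)) = (2640 − 2653.5)/20.28 = -0.6657; ½·erfc(-0.6657) = 0.8268.
C = 2.93 × 0.8268 = 2.42 mg/L.

2.42 mg/L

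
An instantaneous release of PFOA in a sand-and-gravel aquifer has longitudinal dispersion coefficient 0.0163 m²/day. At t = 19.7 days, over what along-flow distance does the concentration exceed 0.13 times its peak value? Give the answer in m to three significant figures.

3.24 m

The plume is Gaussian with σ = √(2Dt) = √(2 × 0.0163 × 19.7) = 0.8014 m.
C/C_peak = exp(−Δx²/(2σ²)) = 0.13 ⇒ Δx = σ·√(−2 ln 0.13) = 0.8014 × 2.020 = 1.619 m.
Width = 2Δx = 3.24 m.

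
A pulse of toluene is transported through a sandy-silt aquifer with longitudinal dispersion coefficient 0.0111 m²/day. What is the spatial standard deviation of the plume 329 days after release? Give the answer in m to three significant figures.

2.70 m

Dispersive spreading gives a Gaussian with σ² = 2Dt; advection only shifts the center.
σ = √(2 × 0.0111 × 329) = 2.70 m.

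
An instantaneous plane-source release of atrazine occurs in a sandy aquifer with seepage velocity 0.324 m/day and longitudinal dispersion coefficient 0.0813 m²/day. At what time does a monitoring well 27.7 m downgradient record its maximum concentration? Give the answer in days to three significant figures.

84.7 days

For the 1D instantaneous-source solution, setting ∂C/∂t = 0 at fixed x gives v²t² + 2Dt − x² = 0, so t = (√(D² + v²x²) − D)/v².
√(D² + v²x²) = √(0.0813² + 0.324² × 27.7²) = 8.975; v² = 0.104976.
t = (8.975 − 0.0813)/0.104976 = 84.7 days (vs. the pure-advection estimate x/v = 85.5 d).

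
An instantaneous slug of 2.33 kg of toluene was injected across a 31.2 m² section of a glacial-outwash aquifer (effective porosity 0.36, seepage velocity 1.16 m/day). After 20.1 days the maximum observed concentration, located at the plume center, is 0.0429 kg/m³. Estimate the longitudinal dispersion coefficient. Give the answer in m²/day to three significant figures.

0.0926 m²/day

At the plume center C_max = M/(n_e·A·√(4πDt)), so D = M²/(4πt·(n_e·A·C_max)²).
n_e·A·C_max = 0.36 × 31.2 × 0.0429 = 0.4819 kg/m.
D = 2.33²/(4π × 20.1 × 0.4819²) = 0.0926 m²/day.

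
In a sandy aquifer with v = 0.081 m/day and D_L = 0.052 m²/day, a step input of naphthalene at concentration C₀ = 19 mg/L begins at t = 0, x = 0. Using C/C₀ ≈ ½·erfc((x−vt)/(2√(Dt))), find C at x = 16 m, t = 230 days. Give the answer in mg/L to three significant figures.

For a continuous step input, C/C₀ ≈ ½·erfc((x−vt)/(2√(Dt))).
vt = 0.081 × 230 = 18.63 m and 2√(Dt) = 2√(0.052 × 230) = 6.917 m.
Argument (x−vt)/(2√(Dt)) = (16 − 18.63)/6.917 = -0.3802; ½·erfc(-0.3802) = 0.7046.
C = 19 × 0.7046 = 13.4 mg/L.

13.4 mg/L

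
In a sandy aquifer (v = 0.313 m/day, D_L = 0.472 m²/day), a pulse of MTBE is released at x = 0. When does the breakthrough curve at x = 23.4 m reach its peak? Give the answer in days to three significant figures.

For the 1D instantaneous-source solution, setting ∂C/∂t = 0 at fixed x gives v²t² + 2Dt − x² = 0, so t = (√(D² + v²x²) − D)/v².
√(D² + v²x²) = √(0.472² + 0.313² × 23.4²) = 7.339; v² = 0.097969.
t = (7.339 − 0.472)/0.097969 = 70.1 days (vs. the pure-advection estimate x/v = 74.8 d).

70.1 days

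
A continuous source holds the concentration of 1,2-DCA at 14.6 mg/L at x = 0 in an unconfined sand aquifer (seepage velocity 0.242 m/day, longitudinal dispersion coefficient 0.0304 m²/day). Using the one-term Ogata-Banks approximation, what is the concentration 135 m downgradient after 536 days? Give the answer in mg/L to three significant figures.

For a continuous step input, C/C₀ ≈ ½·erfc((x−vt)/(2√(Dt))).
vt = 0.242 × 536 = 129.712 m and 2√(Dt) = 2√(0.0304 × 536) = 8.073 m.
Argument (x−vt)/(2√(Dt)) = (135 − 129.712)/8.073 = 0.6550; ½·erfc(0.6550) = 0.1771.
C = 14.6 × 0.1771 = 2.59 mg/L.

2.59 mg/L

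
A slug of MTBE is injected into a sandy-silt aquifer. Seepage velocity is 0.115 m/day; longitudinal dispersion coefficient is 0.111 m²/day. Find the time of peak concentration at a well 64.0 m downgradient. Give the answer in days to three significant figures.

548 days

For the 1D instantaneous-source solution, setting ∂C/∂t = 0 at fixed x gives v²t² + 2Dt − x² = 0, so t = (√(D² + v²x²) − D)/v².
√(D² + v²x²) = √(0.111² + 0.115² × 64.0²) = 7.361; v² = 0.013225.
t = (7.361 − 0.111)/0.013225 = 548 days (vs. the pure-advection estimate x/v = 557 d).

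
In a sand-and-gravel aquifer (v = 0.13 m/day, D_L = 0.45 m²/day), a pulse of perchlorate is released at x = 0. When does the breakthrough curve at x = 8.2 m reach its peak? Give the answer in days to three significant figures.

For the 1D instantaneous-source solution, setting ∂C/∂t = 0 at fixed x gives v²t² + 2Dt − x² = 0, so t = (√(D² + v²x²) − D)/v².
√(D² + v²x²) = √(0.45² + 0.13² × 8.2²) = 1.157; v² = 0.0169.
t = (1.157 − 0.45)/0.0169 = 41.8 days (vs. the pure-advection estimate x/v = 63.1 d).

41.8 days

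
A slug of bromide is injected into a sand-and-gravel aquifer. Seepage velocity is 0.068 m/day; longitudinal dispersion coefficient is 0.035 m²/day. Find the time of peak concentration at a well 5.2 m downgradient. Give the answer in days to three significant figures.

For the 1D instantaneous-source solution, setting ∂C/∂t = 0 at fixed x gives v²t² + 2Dt − x² = 0, so t = (√(D² + v²x²) − D)/v².
√(D² + v²x²) = √(0.035² + 0.068² × 5.2²) = 0.3553; v² = 0.004624.
t = (0.3553 − 0.035)/0.004624 = 69.3 days (vs. the pure-advection estimate x/v = 76.5 d).

69.3 days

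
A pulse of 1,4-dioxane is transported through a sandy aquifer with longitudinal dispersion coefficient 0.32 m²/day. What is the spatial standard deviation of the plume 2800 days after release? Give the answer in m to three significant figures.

Dispersive spreading gives a Gaussian with σ² = 2Dt; advection only shifts the center.
σ = √(2 × 0.32 × 2800) = 42.3 m.

42.3 m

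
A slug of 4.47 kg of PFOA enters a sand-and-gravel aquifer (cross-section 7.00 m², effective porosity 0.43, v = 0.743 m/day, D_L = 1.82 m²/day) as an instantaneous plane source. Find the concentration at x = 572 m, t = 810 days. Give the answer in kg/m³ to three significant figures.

0.00938 kg/m³

For an instantaneous plane source, C(x,t) = M/(n_e·A·√(4πDt)) · exp(−(x−vt)²/(4Dt)), with n_e·A the pore (flow) area.
Plume center vt = 0.743 × 810 = 601.83 m, so the well at 572 m is 29.83 m upgradient of the peak.
√(4πDt) = 136.1 m, giving peak height M/(n_e·A·√(4πDt)) = 4.47/(0.43 × 7.00 × 136.1) = 0.01091 kg/m³.
(x−vt)²/(4Dt) = (-29.83)²/(4 × 1.82 × 810) = 0.1509; exp(−0.1509) = 0.8599.
C = 0.01091 × 0.8599 = 0.00938 kg/m³.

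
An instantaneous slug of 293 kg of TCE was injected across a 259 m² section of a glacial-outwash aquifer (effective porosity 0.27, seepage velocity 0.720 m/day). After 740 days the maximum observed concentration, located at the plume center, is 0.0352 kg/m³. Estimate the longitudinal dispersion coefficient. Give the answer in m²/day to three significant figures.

1.52 m²/day

At the plume center C_max = M/(n_e·A·√(4πDt)), so D = M²/(4πt·(n_e·A·C_max)²).
n_e·A·C_max = 0.27 × 259 × 0.0352 = 2.462 kg/m.
D = 293²/(4π × 740 × 2.462²) = 1.52 m²/day.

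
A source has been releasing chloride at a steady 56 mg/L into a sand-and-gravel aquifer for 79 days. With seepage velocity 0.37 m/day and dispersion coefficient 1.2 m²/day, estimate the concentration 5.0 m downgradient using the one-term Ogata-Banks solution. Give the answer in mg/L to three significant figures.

53.8 mg/L

For a continuous step input, C/C₀ ≈ ½·erfc((x−vt)/(2√(Dt))).
vt = 0.37 × 79 = 29.23 m and 2√(Dt) = 2√(1.2 × 79) = 19.47 m.
Argument (x−vt)/(2√(Dt)) = (5.0 − 29.23)/19.47 = -1.244; ½·erfc(-1.244) = 0.9607.
C = 56 × 0.9607 = 53.8 mg/L.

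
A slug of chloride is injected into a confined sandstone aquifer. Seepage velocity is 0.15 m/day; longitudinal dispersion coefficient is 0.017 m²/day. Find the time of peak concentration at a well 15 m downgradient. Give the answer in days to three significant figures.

99.2 days

For the 1D instantaneous-source solution, setting ∂C/∂t = 0 at fixed x gives v²t² + 2Dt − x² = 0, so t = (√(D² + v²x²) − D)/v².
√(D² + v²x²) = √(0.017² + 0.15² × 15²) = 2.250; v² = 0.0225.
t = (2.250 − 0.017)/0.0225 = 99.2 days (vs. the pure-advection estimate x/v = 100 d).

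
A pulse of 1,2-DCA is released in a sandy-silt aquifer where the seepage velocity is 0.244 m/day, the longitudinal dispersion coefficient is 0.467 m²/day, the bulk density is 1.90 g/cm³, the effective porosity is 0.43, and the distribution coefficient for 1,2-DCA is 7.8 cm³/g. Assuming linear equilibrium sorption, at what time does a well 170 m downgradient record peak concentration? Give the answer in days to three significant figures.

Retardation factor R = 1 + ρ_b·K_d/n = 1 + 1.90 × 7.8/0.43 = 35.47.
Sorption retards both mechanisms: v_R = v/R = 0.006879 m/day, D_R = D/R = 0.01317 m²/day.
Peak time from v_R²t² + 2D_R t − x² = 0: t = (√(D_R² + v_R²x²) − D_R)/v_R².
√(D_R² + v_R²x²) = √(0.01317² + 0.006879² × 170²) = 1.170; v_R² = 4.732e-05.
t = (1.170 − 0.01317)/4.732e-05 = 24400 days.

24400 days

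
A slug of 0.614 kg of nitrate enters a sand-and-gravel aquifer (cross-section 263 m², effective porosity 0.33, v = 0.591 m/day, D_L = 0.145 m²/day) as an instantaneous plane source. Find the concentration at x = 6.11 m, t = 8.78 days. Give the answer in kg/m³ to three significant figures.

0.00150 kg/m³

For an instantaneous plane source, C(x,t) = M/(n_e·A·√(4πDt)) · exp(−(x−vt)²/(4Dt)), with n_e·A the pore (flow) area.
Plume center vt = 0.591 × 8.78 = 5.18898 m, so the well at 6.11 m is 0.92102 m downgradient of the peak.
√(4πDt) = 4.000 m, giving peak height M/(n_e·A·√(4πDt)) = 0.614/(0.33 × 263 × 4.000) = 0.001769 kg/m³.
(x−vt)²/(4Dt) = (0.92102)²/(4 × 0.145 × 8.78) = 0.1666; exp(−0.1666) = 0.8465.
C = 0.001769 × 0.8465 = 0.00150 kg/m³.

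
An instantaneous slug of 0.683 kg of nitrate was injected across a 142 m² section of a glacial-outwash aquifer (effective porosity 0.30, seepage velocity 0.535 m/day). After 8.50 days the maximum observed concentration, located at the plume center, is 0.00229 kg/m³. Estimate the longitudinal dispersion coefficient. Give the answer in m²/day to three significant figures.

0.459 m²/day

At the plume center C_max = M/(n_e·A·√(4πDt)), so D = M²/(4πt·(n_e·A·C_max)²).
n_e·A·C_max = 0.30 × 142 × 0.00229 = 0.09755 kg/m.
D = 0.683²/(4π × 8.50 × 0.09755²) = 0.459 m²/day.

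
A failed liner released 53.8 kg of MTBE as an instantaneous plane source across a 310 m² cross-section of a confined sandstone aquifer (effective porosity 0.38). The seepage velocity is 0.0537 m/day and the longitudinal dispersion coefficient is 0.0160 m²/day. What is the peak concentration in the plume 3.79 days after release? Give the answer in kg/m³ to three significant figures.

The peak of an instantaneous 1D plume sits at x = vt; there the Gaussian factor is 1 and C_max = M/(n_e·A·√(4πDt)), where n_e·A is the pore area the mass is dissolved in.
√(4πDt) = √(4π × 0.0160 × 3.79) = 0.8729 m, so C_max = 53.8/(0.38 × 310 × 0.8729) = 0.523 kg/m³.

0.523 kg/m³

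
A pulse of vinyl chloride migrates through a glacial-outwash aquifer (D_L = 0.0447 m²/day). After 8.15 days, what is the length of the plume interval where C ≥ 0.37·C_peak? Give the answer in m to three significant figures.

2.41 m

The plume is Gaussian with σ = √(2Dt) = √(2 × 0.0447 × 8.15) = 0.8536 m.
C/C_peak = exp(−Δx²/(2σ²)) = 0.37 ⇒ Δx = σ·√(−2 ln 0.37) = 0.8536 × 1.410 = 1.204 m.
Width = 2Δx = 2.41 m.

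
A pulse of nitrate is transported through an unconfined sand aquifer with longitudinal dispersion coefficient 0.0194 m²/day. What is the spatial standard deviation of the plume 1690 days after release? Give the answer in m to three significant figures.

Dispersive spreading gives a Gaussian with σ² = 2Dt; advection only shifts the center.
σ = √(2 × 0.0194 × 1690) = 8.10 m.

8.10 m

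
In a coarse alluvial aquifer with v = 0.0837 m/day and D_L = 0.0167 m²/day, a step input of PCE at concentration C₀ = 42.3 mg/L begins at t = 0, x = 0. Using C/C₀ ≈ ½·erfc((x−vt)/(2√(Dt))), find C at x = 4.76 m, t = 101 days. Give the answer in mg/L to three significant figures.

For a continuous step input, C/C₀ ≈ ½·erfc((x−vt)/(2√(Dt))).
vt = 0.0837 × 101 = 8.4537 m and 2√(Dt) = 2√(0.0167 × 101) = 2.597 m.
Argument (x−vt)/(2√(Dt)) = (4.76 − 8.4537)/2.597 = -1.422; ½·erfc(-1.422) = 0.9778.
C = 42.3 × 0.9778 = 41.4 mg/L.

41.4 mg/L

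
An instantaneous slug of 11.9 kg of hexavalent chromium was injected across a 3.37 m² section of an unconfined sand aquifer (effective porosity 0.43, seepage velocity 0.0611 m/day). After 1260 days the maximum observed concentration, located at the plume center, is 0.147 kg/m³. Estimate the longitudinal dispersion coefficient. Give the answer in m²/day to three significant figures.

0.197 m²/day

At the plume center C_max = M/(n_e·A·√(4πDt)), so D = M²/(4πt·(n_e·A·C_max)²).
n_e·A·C_max = 0.43 × 3.37 × 0.147 = 0.2130 kg/m.
D = 11.9²/(4π × 1260 × 0.2130²) = 0.197 m²/day.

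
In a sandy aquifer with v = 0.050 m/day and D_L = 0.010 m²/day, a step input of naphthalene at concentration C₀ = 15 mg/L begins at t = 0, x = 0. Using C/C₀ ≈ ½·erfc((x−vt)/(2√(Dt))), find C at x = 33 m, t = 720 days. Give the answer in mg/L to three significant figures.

For a continuous step input, C/C₀ ≈ ½·erfc((x−vt)/(2√(Dt))).
vt = 0.050 × 720 = 36 m and 2√(Dt) = 2√(0.010 × 720) = 5.367 m.
Argument (x−vt)/(2√(Dt)) = (33 − 36)/5.367 = -0.5590; ½·erfc(-0.5590) = 0.7854.
C = 15 × 0.7854 = 11.8 mg/L.

11.8 mg/L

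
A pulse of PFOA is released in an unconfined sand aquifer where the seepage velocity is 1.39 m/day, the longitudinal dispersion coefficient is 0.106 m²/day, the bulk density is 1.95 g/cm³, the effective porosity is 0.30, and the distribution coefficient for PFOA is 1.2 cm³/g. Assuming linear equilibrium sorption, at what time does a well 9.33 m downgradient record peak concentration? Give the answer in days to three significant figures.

Retardation factor R = 1 + ρ_b·K_d/n = 1 + 1.95 × 1.2/0.30 = 8.800.
Sorption retards both mechanisms: v_R = v/R = 0.1580 m/day, D_R = D/R = 0.01205 m²/day.
Peak time from v_R²t² + 2D_R t − x² = 0: t = (√(D_R² + v_R²x²) − D_R)/v_R².
√(D_R² + v_R²x²) = √(0.01205² + 0.1580² × 9.33²) = 1.474; v_R² = 0.02496.
t = (1.474 − 0.01205)/0.02496 = 58.6 days.

58.6 days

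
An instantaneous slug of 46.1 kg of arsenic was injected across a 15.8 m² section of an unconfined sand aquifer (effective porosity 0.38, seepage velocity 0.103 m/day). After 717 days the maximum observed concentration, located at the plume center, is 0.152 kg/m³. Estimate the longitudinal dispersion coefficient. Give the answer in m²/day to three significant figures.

At the plume center C_max = M/(n_e·A·√(4πDt)), so D = M²/(4πt·(n_e·A·C_max)²).
n_e·A·C_max = 0.38 × 15.8 × 0.152 = 0.9126 kg/m.
D = 46.1²/(4π × 717 × 0.9126²) = 0.283 m²/day.

0.283 m²/day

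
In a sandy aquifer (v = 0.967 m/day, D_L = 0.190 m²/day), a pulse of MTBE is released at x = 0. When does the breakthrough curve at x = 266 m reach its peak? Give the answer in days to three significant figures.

For the 1D instantaneous-source solution, setting ∂C/∂t = 0 at fixed x gives v²t² + 2Dt − x² = 0, so t = (√(D² + v²x²) − D)/v².
√(D² + v²x²) = √(0.190² + 0.967² × 266²) = 257.2; v² = 0.935089.
t = (257.2 − 0.190)/0.935089 = 275 days (vs. the pure-advection estimate x/v = 275 d).

275 days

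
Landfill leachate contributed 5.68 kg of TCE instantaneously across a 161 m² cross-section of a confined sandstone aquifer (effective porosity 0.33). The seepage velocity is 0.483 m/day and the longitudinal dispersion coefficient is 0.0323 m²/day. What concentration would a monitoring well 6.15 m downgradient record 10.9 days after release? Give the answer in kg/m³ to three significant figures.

For an instantaneous plane source, C(x,t) = M/(n_e·A·√(4πDt)) · exp(−(x−vt)²/(4Dt)), with n_e·A the pore (flow) area.
Plume center vt = 0.483 × 10.9 = 5.2647 m, so the well at 6.15 m is 0.8853 m downgradient of the peak.
√(4πDt) = 2.103 m, giving peak height M/(n_e·A·√(4πDt)) = 5.68/(0.33 × 161 × 2.103) = 0.05084 kg/m³.
(x−vt)²/(4Dt) = (0.8853)²/(4 × 0.0323 × 10.9) = 0.5565; exp(−0.5565) = 0.5732.
C = 0.05084 × 0.5732 = 0.0291 kg/m³.

0.0291 kg/m³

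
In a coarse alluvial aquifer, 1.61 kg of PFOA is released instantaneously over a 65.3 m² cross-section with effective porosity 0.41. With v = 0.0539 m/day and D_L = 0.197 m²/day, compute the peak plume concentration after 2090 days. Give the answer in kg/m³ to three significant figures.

The peak of an instantaneous 1D plume sits at x = vt; there the Gaussian factor is 1 and C_max = M/(n_e·A·√(4πDt)), where n_e·A is the pore area the mass is dissolved in.
√(4πDt) = √(4π × 0.197 × 2090) = 71.93 m, so C_max = 1.61/(0.41 × 65.3 × 71.93) = 0.000836 kg/m³.

0.000836 kg/m³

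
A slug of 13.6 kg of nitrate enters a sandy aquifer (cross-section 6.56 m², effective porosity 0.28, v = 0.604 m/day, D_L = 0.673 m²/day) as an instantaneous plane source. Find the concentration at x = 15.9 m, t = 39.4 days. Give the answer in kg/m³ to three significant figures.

0.225 kg/m³

For an instantaneous plane source, C(x,t) = M/(n_e·A·√(4πDt)) · exp(−(x−vt)²/(4Dt)), with n_e·A the pore (flow) area.
Plume center vt = 0.604 × 39.4 = 23.7976 m, so the well at 15.9 m is 7.8976 m upgradient of the peak.
√(4πDt) = 18.25 m, giving peak height M/(n_e·A·√(4πDt)) = 13.6/(0.28 × 6.56 × 18.25) = 0.4057 kg/m³.
(x−vt)²/(4Dt) = (-7.8976)²/(4 × 0.673 × 39.4) = 0.5881; exp(−0.5881) = 0.5554.
C = 0.4057 × 0.5554 = 0.225 kg/m³.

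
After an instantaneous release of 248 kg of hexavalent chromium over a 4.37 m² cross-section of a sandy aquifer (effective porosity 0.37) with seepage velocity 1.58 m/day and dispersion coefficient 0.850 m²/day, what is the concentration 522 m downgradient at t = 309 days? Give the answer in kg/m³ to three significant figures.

0.901 kg/m³

For an instantaneous plane source, C(x,t) = M/(n_e·A·√(4πDt)) · exp(−(x−vt)²/(4Dt)), with n_e·A the pore (flow) area.
Plume center vt = 1.58 × 309 = 488.22 m, so the well at 522 m is 33.78 m downgradient of the peak.
√(4πDt) = 57.45 m, giving peak height M/(n_e·A·√(4πDt)) = 248/(0.37 × 4.37 × 57.45) = 2.670 kg/m³.
(x−vt)²/(4Dt) = (33.78)²/(4 × 0.850 × 309) = 1.086; exp(−1.086) = 0.3376.
C = 2.670 × 0.3376 = 0.901 kg/m³.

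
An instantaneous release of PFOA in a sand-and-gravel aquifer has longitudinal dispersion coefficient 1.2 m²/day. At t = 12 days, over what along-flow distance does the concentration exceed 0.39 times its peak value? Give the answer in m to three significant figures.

14.7 m

The plume is Gaussian with σ = √(2Dt) = √(2 × 1.2 × 12) = 5.367 m.
C/C_peak = exp(−Δx²/(2σ²)) = 0.39 ⇒ Δx = σ·√(−2 ln 0.39) = 5.367 × 1.372 = 7.364 m.
Width = 2Δx = 14.7 m.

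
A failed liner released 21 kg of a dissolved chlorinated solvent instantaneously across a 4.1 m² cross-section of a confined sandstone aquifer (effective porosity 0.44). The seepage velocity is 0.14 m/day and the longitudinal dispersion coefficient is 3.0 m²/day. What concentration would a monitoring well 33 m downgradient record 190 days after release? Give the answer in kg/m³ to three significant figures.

For an instantaneous plane source, C(x,t) = M/(n_e·A·√(4πDt)) · exp(−(x−vt)²/(4Dt)), with n_e·A the pore (flow) area.
Plume center vt = 0.14 × 190 = 26.6 m, so the well at 33 m is 6.4 m downgradient of the peak.
√(4πDt) = 84.63 m, giving peak height M/(n_e·A·√(4πDt)) = 21/(0.44 × 4.1 × 84.63) = 0.1375 kg/m³.
(x−vt)²/(4Dt) = (6.4)²/(4 × 3.0 × 190) = 0.01796; exp(−0.01796) = 0.9822.
C = 0.1375 × 0.9822 = 0.135 kg/m³.

0.135 kg/m³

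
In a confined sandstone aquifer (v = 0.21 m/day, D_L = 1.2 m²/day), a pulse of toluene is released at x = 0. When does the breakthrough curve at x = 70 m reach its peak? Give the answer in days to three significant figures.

307 days

For the 1D instantaneous-source solution, setting ∂C/∂t = 0 at fixed x gives v²t² + 2Dt − x² = 0, so t = (√(D² + v²x²) − D)/v².
√(D² + v²x²) = √(1.2² + 0.21² × 70²) = 14.75; v² = 0.0441.
t = (14.75 − 1.2)/0.0441 = 307 days (vs. the pure-advection estimate x/v = 333 d).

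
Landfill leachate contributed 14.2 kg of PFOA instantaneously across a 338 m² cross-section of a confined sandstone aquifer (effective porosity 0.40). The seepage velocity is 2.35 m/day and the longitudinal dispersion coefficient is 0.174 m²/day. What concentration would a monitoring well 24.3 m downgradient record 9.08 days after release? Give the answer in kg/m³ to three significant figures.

For an instantaneous plane source, C(x,t) = M/(n_e·A·√(4πDt)) · exp(−(x−vt)²/(4Dt)), with n_e·A the pore (flow) area.
Plume center vt = 2.35 × 9.08 = 21.338 m, so the well at 24.3 m is 2.962 m downgradient of the peak.
√(4πDt) = 4.456 m, giving peak height M/(n_e·A·√(4πDt)) = 14.2/(0.40 × 338 × 4.456) = 0.02357 kg/m³.
(x−vt)²/(4Dt) = (2.962)²/(4 × 0.174 × 9.08) = 1.388; exp(−1.388) = 0.2496.
C = 0.02357 × 0.2496 = 0.00588 kg/m³.

0.00588 kg/m³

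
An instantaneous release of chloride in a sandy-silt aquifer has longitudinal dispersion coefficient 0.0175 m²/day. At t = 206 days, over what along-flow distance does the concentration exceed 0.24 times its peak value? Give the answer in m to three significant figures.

9.07 m

The plume is Gaussian with σ = √(2Dt) = √(2 × 0.0175 × 206) = 2.685 m.
C/C_peak = exp(−Δx²/(2σ²)) = 0.24 ⇒ Δx = σ·√(−2 ln 0.24) = 2.685 × 1.689 = 4.535 m.
Width = 2Δx = 9.07 m.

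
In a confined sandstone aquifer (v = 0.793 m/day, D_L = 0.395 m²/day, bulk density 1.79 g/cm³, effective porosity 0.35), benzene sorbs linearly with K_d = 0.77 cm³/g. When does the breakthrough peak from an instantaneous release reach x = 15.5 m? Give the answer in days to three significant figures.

Retardation factor R = 1 + ρ_b·K_d/n = 1 + 1.79 × 0.77/0.35 = 4.938.
Sorption retards both mechanisms: v_R = v/R = 0.1606 m/day, D_R = D/R = 0.07999 m²/day.
Peak time from v_R²t² + 2D_R t − x² = 0: t = (√(D_R² + v_R²x²) − D_R)/v_R².
√(D_R² + v_R²x²) = √(0.07999² + 0.1606² × 15.5²) = 2.491; v_R² = 0.02579.
t = (2.491 − 0.07999)/0.02579 = 93.5 days.

93.5 days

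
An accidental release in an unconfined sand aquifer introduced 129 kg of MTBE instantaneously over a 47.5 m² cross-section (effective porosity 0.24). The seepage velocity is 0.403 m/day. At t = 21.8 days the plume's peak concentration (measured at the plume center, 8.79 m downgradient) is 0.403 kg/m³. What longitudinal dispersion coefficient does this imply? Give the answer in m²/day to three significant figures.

At the plume center C_max = M/(n_e·A·√(4πDt)), so D = M²/(4πt·(n_e·A·C_max)²).
n_e·A·C_max = 0.24 × 47.5 × 0.403 = 4.594 kg/m.
D = 129²/(4π × 21.8 × 4.594²) = 2.88 m²/day.

2.88 m²/day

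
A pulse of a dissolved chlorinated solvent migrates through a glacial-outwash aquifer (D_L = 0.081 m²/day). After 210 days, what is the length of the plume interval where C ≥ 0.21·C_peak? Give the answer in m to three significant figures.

20.6 m

The plume is Gaussian with σ = √(2Dt) = √(2 × 0.081 × 210) = 5.833 m.
C/C_peak = exp(−Δx²/(2σ²)) = 0.21 ⇒ Δx = σ·√(−2 ln 0.21) = 5.833 × 1.767 = 10.31 m.
Width = 2Δx = 20.6 m.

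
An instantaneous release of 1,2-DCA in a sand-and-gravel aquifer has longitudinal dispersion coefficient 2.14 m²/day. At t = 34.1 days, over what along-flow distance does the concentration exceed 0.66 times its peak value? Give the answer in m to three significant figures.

22.0 m

The plume is Gaussian with σ = √(2Dt) = √(2 × 2.14 × 34.1) = 12.08 m.
C/C_peak = exp(−Δx²/(2σ²)) = 0.66 ⇒ Δx = σ·√(−2 ln 0.66) = 12.08 × 0.9116 = 11.01 m.
Width = 2Δx = 22.0 m.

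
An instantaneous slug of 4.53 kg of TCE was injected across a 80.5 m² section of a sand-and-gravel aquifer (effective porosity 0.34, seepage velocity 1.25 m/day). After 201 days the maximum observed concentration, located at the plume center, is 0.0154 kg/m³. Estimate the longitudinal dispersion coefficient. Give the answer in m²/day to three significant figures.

0.0457 m²/day

At the plume center C_max = M/(n_e·A·√(4πDt)), so D = M²/(4πt·(n_e·A·C_max)²).
n_e·A·C_max = 0.34 × 80.5 × 0.0154 = 0.4215 kg/m.
D = 4.53²/(4π × 201 × 0.4215²) = 0.0457 m²/day.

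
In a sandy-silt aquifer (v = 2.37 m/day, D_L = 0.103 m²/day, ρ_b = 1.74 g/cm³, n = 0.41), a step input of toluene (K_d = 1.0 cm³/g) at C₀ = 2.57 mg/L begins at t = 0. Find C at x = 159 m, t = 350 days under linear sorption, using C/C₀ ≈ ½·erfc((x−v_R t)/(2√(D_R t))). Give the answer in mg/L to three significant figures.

Retardation factor R = 1 + ρ_b·K_d/n = 1 + 1.74 × 1.0/0.41 = 5.244.
Sorption retards both mechanisms: v_R = v/R = 0.4519 m/day, D_R = D/R = 0.01964 m²/day.
v_R·t = 0.4519 × 350 = 158.165 m; 2√(D_R t) = 5.244 m; argument = (159 − 158.165)/5.244 = 0.1592.
C = C₀ × ½·erfc(0.1592) = 2.57 × 0.4109 = 1.06 mg/L.

1.06 mg/L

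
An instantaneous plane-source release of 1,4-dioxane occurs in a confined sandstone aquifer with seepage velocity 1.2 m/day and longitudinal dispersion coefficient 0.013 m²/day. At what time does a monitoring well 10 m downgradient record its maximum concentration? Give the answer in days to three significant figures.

8.32 days

For the 1D instantaneous-source solution, setting ∂C/∂t = 0 at fixed x gives v²t² + 2Dt − x² = 0, so t = (√(D² + v²x²) − D)/v².
√(D² + v²x²) = √(0.013² + 1.2² × 10²) = 12.00; v² = 1.44.
t = (12.00 − 0.013)/1.44 = 8.32 days (vs. the pure-advection estimate x/v = 8.33 d).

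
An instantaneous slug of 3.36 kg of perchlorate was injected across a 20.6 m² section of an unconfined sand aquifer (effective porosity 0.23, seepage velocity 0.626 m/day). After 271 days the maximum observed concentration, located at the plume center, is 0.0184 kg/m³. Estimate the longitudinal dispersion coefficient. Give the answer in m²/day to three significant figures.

0.436 m²/day

At the plume center C_max = M/(n_e·A·√(4πDt)), so D = M²/(4πt·(n_e·A·C_max)²).
n_e·A·C_max = 0.23 × 20.6 × 0.0184 = 0.08718 kg/m.
D = 3.36²/(4π × 271 × 0.08718²) = 0.436 m²/day.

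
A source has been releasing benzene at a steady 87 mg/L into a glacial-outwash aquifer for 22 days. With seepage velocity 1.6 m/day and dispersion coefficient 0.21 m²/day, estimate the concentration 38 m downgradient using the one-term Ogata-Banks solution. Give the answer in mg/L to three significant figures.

15.5 mg/L

For a continuous step input, C/C₀ ≈ ½·erfc((x−vt)/(2√(Dt))).
vt = 1.6 × 22 = 35.2 m and 2√(Dt) = 2√(0.21 × 22) = 4.299 m.
Argument (x−vt)/(2√(Dt)) = (38 − 35.2)/4.299 = 0.6513; ½·erfc(0.6513) = 0.1785.
C = 87 × 0.1785 = 15.5 mg/L.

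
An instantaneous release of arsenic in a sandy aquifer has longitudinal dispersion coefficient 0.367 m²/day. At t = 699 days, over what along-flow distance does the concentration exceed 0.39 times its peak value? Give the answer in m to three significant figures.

The plume is Gaussian with σ = √(2Dt) = √(2 × 0.367 × 699) = 22.65 m.
C/C_peak = exp(−Δx²/(2σ²)) = 0.39 ⇒ Δx = σ·√(−2 ln 0.39) = 22.65 × 1.372 = 31.08 m.
Width = 2Δx = 62.2 m.

62.2 m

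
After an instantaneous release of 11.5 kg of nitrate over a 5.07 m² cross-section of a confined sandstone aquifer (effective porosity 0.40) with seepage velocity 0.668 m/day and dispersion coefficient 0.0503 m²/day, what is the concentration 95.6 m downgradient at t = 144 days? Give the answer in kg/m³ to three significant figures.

For an instantaneous plane source, C(x,t) = M/(n_e·A·√(4πDt)) · exp(−(x−vt)²/(4Dt)), with n_e·A the pore (flow) area.
Plume center vt = 0.668 × 144 = 96.192 m, so the well at 95.6 m is 0.592 m upgradient of the peak.
√(4πDt) = 9.540 m, giving peak height M/(n_e·A·√(4πDt)) = 11.5/(0.40 × 5.07 × 9.540) = 0.5944 kg/m³.
(x−vt)²/(4Dt) = (-0.592)²/(4 × 0.0503 × 144) = 0.01210; exp(−0.01210) = 0.9880.
C = 0.5944 × 0.9880 = 0.587 kg/m³.

0.587 kg/m³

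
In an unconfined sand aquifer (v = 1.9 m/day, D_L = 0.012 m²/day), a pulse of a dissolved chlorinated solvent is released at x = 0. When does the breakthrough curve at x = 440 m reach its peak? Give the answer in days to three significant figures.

232 days

For the 1D instantaneous-source solution, setting ∂C/∂t = 0 at fixed x gives v²t² + 2Dt − x² = 0, so t = (√(D² + v²x²) − D)/v².
√(D² + v²x²) = √(0.012² + 1.9² × 440²) = 836.0; v² = 3.61.
t = (836.0 − 0.012)/3.61 = 232 days (vs. the pure-advection estimate x/v = 232 d).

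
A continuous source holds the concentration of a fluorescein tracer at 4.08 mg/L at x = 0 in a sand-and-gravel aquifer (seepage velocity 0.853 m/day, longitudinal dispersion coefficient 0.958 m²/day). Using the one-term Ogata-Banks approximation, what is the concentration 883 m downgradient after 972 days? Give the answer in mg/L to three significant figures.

0.432 mg/L

For a continuous step input, C/C₀ ≈ ½·erfc((x−vt)/(2√(Dt))).
vt = 0.853 × 972 = 829.116 m and 2√(Dt) = 2√(0.958 × 972) = 61.03 m.
Argument (x−vt)/(2√(Dt)) = (883 − 829.116)/61.03 = 0.8829; ½·erfc(0.8829) = 0.1059.
C = 4.08 × 0.1059 = 0.432 mg/L.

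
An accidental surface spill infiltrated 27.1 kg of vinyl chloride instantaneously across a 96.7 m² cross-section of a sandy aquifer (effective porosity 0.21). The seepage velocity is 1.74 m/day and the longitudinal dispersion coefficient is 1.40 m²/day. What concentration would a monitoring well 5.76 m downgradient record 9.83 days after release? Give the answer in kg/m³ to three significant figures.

0.00980 kg/m³

For an instantaneous plane source, C(x,t) = M/(n_e·A·√(4πDt)) · exp(−(x−vt)²/(4Dt)), with n_e·A the pore (flow) area.
Plume center vt = 1.74 × 9.83 = 17.1042 m, so the well at 5.76 m is 11.3442 m upgradient of the peak.
√(4πDt) = 13.15 m, giving peak height M/(n_e·A·√(4πDt)) = 27.1/(0.21 × 96.7 × 13.15) = 0.1015 kg/m³.
(x−vt)²/(4Dt) = (-11.3442)²/(4 × 1.40 × 9.83) = 2.338; exp(−2.338) = 0.09652.
C = 0.1015 × 0.09652 = 0.00980 kg/m³.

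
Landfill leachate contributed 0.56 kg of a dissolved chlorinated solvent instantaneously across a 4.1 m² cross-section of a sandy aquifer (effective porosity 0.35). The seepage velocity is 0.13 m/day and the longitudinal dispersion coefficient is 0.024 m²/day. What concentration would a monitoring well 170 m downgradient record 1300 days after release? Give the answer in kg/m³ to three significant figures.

0.0196 kg/m³

For an instantaneous plane source, C(x,t) = M/(n_e·A·√(4πDt)) · exp(−(x−vt)²/(4Dt)), with n_e·A the pore (flow) area.
Plume center vt = 0.13 × 1300 = 169 m, so the well at 170 m is 1 m downgradient of the peak.
√(4πDt) = 19.80 m, giving peak height M/(n_e·A·√(4πDt)) = 0.56/(0.35 × 4.1 × 19.80) = 0.01971 kg/m³.
(x−vt)²/(4Dt) = (1)²/(4 × 0.024 × 1300) = 0.008013; exp(−0.008013) = 0.9920.
C = 0.01971 × 0.9920 = 0.0196 kg/m³.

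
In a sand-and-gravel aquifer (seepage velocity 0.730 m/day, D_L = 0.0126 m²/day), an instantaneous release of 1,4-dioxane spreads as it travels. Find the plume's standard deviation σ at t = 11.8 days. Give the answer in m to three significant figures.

Dispersive spreading gives a Gaussian with σ² = 2Dt; advection only shifts the center.
σ = √(2 × 0.0126 × 11.8) = 0.545 m.

0.545 m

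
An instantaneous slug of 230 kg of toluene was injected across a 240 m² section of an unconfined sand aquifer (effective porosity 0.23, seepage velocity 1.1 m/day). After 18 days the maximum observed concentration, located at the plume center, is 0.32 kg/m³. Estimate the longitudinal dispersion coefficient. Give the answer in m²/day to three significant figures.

0.750 m²/day

At the plume center C_max = M/(n_e·A·√(4πDt)), so D = M²/(4πt·(n_e·A·C_max)²).
n_e·A·C_max = 0.23 × 240 × 0.32 = 17.66 kg/m.
D = 230²/(4π × 18 × 17.66²) = 0.750 m²/day.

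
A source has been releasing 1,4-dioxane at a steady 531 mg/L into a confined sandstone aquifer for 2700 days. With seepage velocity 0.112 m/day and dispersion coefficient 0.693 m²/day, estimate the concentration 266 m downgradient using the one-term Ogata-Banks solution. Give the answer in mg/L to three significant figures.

For a continuous step input, C/C₀ ≈ ½·erfc((x−vt)/(2√(Dt))).
vt = 0.112 × 2700 = 302.4 m and 2√(Dt) = 2√(0.693 × 2700) = 86.51 m.
Argument (x−vt)/(2√(Dt)) = (266 − 302.4)/86.51 = -0.4208; ½·erfc(-0.4208) = 0.7241.
C = 531 × 0.7241 = 384 mg/L.

384 mg/L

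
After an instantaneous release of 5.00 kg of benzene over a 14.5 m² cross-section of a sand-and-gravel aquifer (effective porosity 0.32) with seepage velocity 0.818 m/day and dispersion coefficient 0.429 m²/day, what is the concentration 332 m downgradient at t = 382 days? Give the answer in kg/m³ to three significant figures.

For an instantaneous plane source, C(x,t) = M/(n_e·A·√(4πDt)) · exp(−(x−vt)²/(4Dt)), with n_e·A the pore (flow) area.
Plume center vt = 0.818 × 382 = 312.476 m, so the well at 332 m is 19.524 m downgradient of the peak.
√(4πDt) = 45.38 m, giving peak height M/(n_e·A·√(4πDt)) = 5.00/(0.32 × 14.5 × 45.38) = 0.02375 kg/m³.
(x−vt)²/(4Dt) = (19.524)²/(4 × 0.429 × 382) = 0.5815; exp(−0.5815) = 0.5591.
C = 0.02375 × 0.5591 = 0.0133 kg/m³.

0.0133 kg/m³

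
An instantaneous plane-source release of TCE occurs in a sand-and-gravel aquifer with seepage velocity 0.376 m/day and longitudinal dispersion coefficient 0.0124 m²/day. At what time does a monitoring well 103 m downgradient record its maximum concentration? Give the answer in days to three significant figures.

For the 1D instantaneous-source solution, setting ∂C/∂t = 0 at fixed x gives v²t² + 2Dt − x² = 0, so t = (√(D² + v²x²) − D)/v².
√(D² + v²x²) = √(0.0124² + 0.376² × 103²) = 38.73; v² = 0.141376.
t = (38.73 − 0.0124)/0.141376 = 274 days (vs. the pure-advection estimate x/v = 274 d).

274 days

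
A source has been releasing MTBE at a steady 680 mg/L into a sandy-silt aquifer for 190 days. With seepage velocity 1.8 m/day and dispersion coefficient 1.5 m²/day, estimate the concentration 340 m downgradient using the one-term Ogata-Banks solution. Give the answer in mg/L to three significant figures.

For a continuous step input, C/C₀ ≈ ½·erfc((x−vt)/(2√(Dt))).
vt = 1.8 × 190 = 342 m and 2√(Dt) = 2√(1.5 × 190) = 33.76 m.
Argument (x−vt)/(2√(Dt)) = (340 − 342)/33.76 = -0.05924; ½·erfc(-0.05924) = 0.5334.
C = 680 × 0.5334 = 363 mg/L.

363 mg/L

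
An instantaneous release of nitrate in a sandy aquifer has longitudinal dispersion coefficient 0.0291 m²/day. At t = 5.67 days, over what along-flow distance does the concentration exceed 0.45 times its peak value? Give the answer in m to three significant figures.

1.45 m

The plume is Gaussian with σ = √(2Dt) = √(2 × 0.0291 × 5.67) = 0.5745 m.
C/C_peak = exp(−Δx²/(2σ²)) = 0.45 ⇒ Δx = σ·√(−2 ln 0.45) = 0.5745 × 1.264 = 0.7262 m.
Width = 2Δx = 1.45 m.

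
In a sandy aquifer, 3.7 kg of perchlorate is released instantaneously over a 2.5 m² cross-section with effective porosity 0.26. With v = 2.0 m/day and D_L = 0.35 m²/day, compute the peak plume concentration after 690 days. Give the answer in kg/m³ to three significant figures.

0.103 kg/m³

The peak of an instantaneous 1D plume sits at x = vt; there the Gaussian factor is 1 and C_max = M/(n_e·A·√(4πDt)), where n_e·A is the pore area the mass is dissolved in.
√(4πDt) = √(4π × 0.35 × 690) = 55.09 m, so C_max = 3.7/(0.26 × 2.5 × 55.09) = 0.103 kg/m³.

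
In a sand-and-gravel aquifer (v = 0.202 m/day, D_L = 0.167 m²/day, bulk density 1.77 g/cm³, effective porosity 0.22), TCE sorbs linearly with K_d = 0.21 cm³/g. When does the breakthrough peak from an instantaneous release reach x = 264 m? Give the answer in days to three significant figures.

Retardation factor R = 1 + ρ_b·K_d/n = 1 + 1.77 × 0.21/0.22 = 2.690.
Sorption retards both mechanisms: v_R = v/R = 0.07509 m/day, D_R = D/R = 0.06208 m²/day.
Peak time from v_R²t² + 2D_R t − x² = 0: t = (√(D_R² + v_R²x²) − D_R)/v_R².
√(D_R² + v_R²x²) = √(0.06208² + 0.07509² × 264²) = 19.82; v_R² = 0.005639.
t = (19.82 − 0.06208)/0.005639 = 3500 days.

3500 days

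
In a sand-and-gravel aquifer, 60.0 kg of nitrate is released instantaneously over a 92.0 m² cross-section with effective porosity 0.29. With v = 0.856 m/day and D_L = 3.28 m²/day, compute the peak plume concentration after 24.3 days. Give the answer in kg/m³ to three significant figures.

0.0711 kg/m³

The peak of an instantaneous 1D plume sits at x = vt; there the Gaussian factor is 1 and C_max = M/(n_e·A·√(4πDt)), where n_e·A is the pore area the mass is dissolved in.
√(4πDt) = √(4π × 3.28 × 24.3) = 31.65 m, so C_max = 60.0/(0.29 × 92.0 × 31.65) = 0.0711 kg/m³.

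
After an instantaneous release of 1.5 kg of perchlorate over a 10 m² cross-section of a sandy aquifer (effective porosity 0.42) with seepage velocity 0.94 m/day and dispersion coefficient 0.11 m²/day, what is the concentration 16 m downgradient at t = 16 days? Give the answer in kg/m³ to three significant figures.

0.0666 kg/m³

For an instantaneous plane source, C(x,t) = M/(n_e·A·√(4πDt)) · exp(−(x−vt)²/(4Dt)), with n_e·A the pore (flow) area.
Plume center vt = 0.94 × 16 = 15.04 m, so the well at 16 m is 0.96 m downgradient of the peak.
√(4πDt) = 4.703 m, giving peak height M/(n_e·A·√(4πDt)) = 1.5/(0.42 × 10 × 4.703) = 0.07594 kg/m³.
(x−vt)²/(4Dt) = (0.96)²/(4 × 0.11 × 16) = 0.1309; exp(−0.1309) = 0.8773.
C = 0.07594 × 0.8773 = 0.0666 kg/m³.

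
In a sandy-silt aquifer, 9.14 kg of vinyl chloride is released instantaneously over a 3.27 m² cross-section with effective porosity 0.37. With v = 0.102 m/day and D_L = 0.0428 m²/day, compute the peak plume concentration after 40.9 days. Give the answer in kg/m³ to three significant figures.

1.61 kg/m³

The peak of an instantaneous 1D plume sits at x = vt; there the Gaussian factor is 1 and C_max = M/(n_e·A·√(4πDt)), where n_e·A is the pore area the mass is dissolved in.
√(4πDt) = √(4π × 0.0428 × 40.9) = 4.690 m, so C_max = 9.14/(0.37 × 3.27 × 4.690) = 1.61 kg/m³.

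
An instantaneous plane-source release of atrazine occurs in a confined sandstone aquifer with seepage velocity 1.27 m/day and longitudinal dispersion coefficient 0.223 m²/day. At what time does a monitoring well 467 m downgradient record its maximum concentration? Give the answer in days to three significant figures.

368 days

For the 1D instantaneous-source solution, setting ∂C/∂t = 0 at fixed x gives v²t² + 2Dt − x² = 0, so t = (√(D² + v²x²) − D)/v².
√(D² + v²x²) = √(0.223² + 1.27² × 467²) = 593.1; v² = 1.6129.
t = (593.1 − 0.223)/1.6129 = 368 days (vs. the pure-advection estimate x/v = 368 d).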